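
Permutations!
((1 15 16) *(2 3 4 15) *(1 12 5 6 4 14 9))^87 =[0, 3, 14, 9, 12, 15, 16, 7, 8, 2, 10, 11, 4, 13, 1, 5, 6] =(1 3 9 2 14)(4 12)(5 15)(6 16)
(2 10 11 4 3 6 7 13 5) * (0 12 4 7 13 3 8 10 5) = [12, 1, 5, 6, 8, 2, 13, 3, 10, 9, 11, 7, 4, 0] = (0 12 4 8 10 11 7 3 6 13)(2 5)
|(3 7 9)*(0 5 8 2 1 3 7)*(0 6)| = |(0 5 8 2 1 3 6)(7 9)| = 14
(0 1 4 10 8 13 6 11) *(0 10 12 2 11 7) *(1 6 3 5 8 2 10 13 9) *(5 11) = [6, 4, 5, 11, 12, 8, 7, 0, 9, 1, 2, 13, 10, 3] = (0 6 7)(1 4 12 10 2 5 8 9)(3 11 13)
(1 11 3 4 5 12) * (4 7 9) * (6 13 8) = [0, 11, 2, 7, 5, 12, 13, 9, 6, 4, 10, 3, 1, 8] = (1 11 3 7 9 4 5 12)(6 13 8)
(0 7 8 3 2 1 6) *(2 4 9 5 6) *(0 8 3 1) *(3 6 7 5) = (0 5 7 6 8 1 2)(3 4 9) = [5, 2, 0, 4, 9, 7, 8, 6, 1, 3]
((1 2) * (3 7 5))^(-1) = (1 2)(3 5 7) = [0, 2, 1, 5, 4, 7, 6, 3]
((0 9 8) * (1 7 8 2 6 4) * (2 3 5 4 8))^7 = (0 2 4 9 6 1 3 8 7 5) = [2, 3, 4, 8, 9, 0, 1, 5, 7, 6]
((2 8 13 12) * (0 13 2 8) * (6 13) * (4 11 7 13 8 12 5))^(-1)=(0 2 8 6)(4 5 13 7 11)=[2, 1, 8, 3, 5, 13, 0, 11, 6, 9, 10, 4, 12, 7]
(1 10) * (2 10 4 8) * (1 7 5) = (1 4 8 2 10 7 5) = [0, 4, 10, 3, 8, 1, 6, 5, 2, 9, 7]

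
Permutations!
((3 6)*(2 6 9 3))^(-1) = [0, 1, 6, 9, 4, 5, 2, 7, 8, 3] = (2 6)(3 9)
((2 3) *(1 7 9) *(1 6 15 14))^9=(1 6)(2 3)(7 15)(9 14)=[0, 6, 3, 2, 4, 5, 1, 15, 8, 14, 10, 11, 12, 13, 9, 7]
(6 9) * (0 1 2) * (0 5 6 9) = (9)(0 1 2 5 6) = [1, 2, 5, 3, 4, 6, 0, 7, 8, 9]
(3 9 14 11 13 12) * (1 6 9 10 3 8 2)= (1 6 9 14 11 13 12 8 2)(3 10)= [0, 6, 1, 10, 4, 5, 9, 7, 2, 14, 3, 13, 8, 12, 11]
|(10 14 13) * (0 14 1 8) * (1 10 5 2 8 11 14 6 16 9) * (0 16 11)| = |(0 6 11 14 13 5 2 8 16 9 1)| = 11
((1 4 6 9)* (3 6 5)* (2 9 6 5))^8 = (9) = [0, 1, 2, 3, 4, 5, 6, 7, 8, 9]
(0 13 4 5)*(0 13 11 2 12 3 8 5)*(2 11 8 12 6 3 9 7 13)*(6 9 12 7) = [8, 1, 9, 7, 0, 2, 3, 13, 5, 6, 10, 11, 12, 4] = (0 8 5 2 9 6 3 7 13 4)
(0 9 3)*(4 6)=(0 9 3)(4 6)=[9, 1, 2, 0, 6, 5, 4, 7, 8, 3]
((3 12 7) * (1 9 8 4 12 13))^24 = (13) = [0, 1, 2, 3, 4, 5, 6, 7, 8, 9, 10, 11, 12, 13]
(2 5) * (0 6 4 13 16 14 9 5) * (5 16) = (0 6 4 13 5 2)(9 16 14) = [6, 1, 0, 3, 13, 2, 4, 7, 8, 16, 10, 11, 12, 5, 9, 15, 14]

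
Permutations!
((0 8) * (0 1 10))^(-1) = (0 10 1 8) = [10, 8, 2, 3, 4, 5, 6, 7, 0, 9, 1]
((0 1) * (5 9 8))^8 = (5 8 9) = [0, 1, 2, 3, 4, 8, 6, 7, 9, 5]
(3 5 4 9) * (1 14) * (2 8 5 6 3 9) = (1 14)(2 8 5 4)(3 6) = [0, 14, 8, 6, 2, 4, 3, 7, 5, 9, 10, 11, 12, 13, 1]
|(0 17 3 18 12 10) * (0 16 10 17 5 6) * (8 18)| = 30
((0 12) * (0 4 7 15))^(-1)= (0 15 7 4 12)= [15, 1, 2, 3, 12, 5, 6, 4, 8, 9, 10, 11, 0, 13, 14, 7]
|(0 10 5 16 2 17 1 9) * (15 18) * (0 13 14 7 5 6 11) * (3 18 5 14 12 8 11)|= 16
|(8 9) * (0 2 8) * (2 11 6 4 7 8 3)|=|(0 11 6 4 7 8 9)(2 3)|=14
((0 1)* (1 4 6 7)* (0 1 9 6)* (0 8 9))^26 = (0 8 6)(4 9 7) = [8, 1, 2, 3, 9, 5, 0, 4, 6, 7]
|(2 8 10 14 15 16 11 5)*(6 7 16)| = |(2 8 10 14 15 6 7 16 11 5)| = 10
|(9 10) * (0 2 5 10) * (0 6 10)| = 3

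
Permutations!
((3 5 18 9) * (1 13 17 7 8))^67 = [0, 17, 2, 9, 4, 3, 6, 1, 13, 18, 10, 11, 12, 7, 14, 15, 16, 8, 5] = (1 17 8 13 7)(3 9 18 5)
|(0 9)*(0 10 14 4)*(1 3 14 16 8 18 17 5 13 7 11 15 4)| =|(0 9 10 16 8 18 17 5 13 7 11 15 4)(1 3 14)| =39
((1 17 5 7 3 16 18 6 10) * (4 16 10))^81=[0, 7, 2, 17, 16, 10, 4, 1, 8, 9, 5, 11, 12, 13, 14, 15, 18, 3, 6]=(1 7)(3 17)(4 16 18 6)(5 10)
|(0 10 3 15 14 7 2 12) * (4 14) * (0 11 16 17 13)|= 13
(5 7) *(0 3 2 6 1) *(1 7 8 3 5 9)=(0 5 8 3 2 6 7 9 1)=[5, 0, 6, 2, 4, 8, 7, 9, 3, 1]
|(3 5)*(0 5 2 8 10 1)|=|(0 5 3 2 8 10 1)|=7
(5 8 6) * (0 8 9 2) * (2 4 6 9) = (0 8 9 4 6 5 2) = [8, 1, 0, 3, 6, 2, 5, 7, 9, 4]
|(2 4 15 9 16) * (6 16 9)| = |(2 4 15 6 16)| = 5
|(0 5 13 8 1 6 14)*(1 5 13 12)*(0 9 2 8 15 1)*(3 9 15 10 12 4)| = |(0 13 10 12)(1 6 14 15)(2 8 5 4 3 9)| = 12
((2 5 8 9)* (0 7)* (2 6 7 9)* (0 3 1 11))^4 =(0 3 9 1 6 11 7)(2 5 8) =[3, 6, 5, 9, 4, 8, 11, 0, 2, 1, 10, 7]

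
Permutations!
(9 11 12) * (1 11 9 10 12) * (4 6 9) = (1 11)(4 6 9)(10 12) = [0, 11, 2, 3, 6, 5, 9, 7, 8, 4, 12, 1, 10]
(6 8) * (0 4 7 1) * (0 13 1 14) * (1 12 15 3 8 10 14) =(0 4 7 1 13 12 15 3 8 6 10 14) =[4, 13, 2, 8, 7, 5, 10, 1, 6, 9, 14, 11, 15, 12, 0, 3]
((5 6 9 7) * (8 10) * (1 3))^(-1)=(1 3)(5 7 9 6)(8 10)=[0, 3, 2, 1, 4, 7, 5, 9, 10, 6, 8]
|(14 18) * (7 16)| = |(7 16)(14 18)| = 2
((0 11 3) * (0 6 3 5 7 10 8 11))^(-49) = (3 6)(5 7 10 8 11) = [0, 1, 2, 6, 4, 7, 3, 10, 11, 9, 8, 5]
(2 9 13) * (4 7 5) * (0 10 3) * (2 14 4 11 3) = [10, 1, 9, 0, 7, 11, 6, 5, 8, 13, 2, 3, 12, 14, 4] = (0 10 2 9 13 14 4 7 5 11 3)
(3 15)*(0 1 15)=[1, 15, 2, 0, 4, 5, 6, 7, 8, 9, 10, 11, 12, 13, 14, 3]=(0 1 15 3)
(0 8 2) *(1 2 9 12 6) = (0 8 9 12 6 1 2) = [8, 2, 0, 3, 4, 5, 1, 7, 9, 12, 10, 11, 6]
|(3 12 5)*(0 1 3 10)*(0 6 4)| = 8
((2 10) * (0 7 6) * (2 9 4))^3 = [0, 1, 4, 3, 9, 5, 6, 7, 8, 10, 2] = (2 4 9 10)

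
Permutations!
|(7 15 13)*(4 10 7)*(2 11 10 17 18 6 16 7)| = |(2 11 10)(4 17 18 6 16 7 15 13)| = 24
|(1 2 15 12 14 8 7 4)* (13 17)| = |(1 2 15 12 14 8 7 4)(13 17)| = 8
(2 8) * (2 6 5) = [0, 1, 8, 3, 4, 2, 5, 7, 6] = (2 8 6 5)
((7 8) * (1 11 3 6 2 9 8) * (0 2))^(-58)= (0 1 2 11 9 3 8 6 7)= [1, 2, 11, 8, 4, 5, 7, 0, 6, 3, 10, 9]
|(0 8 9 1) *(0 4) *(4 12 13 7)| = |(0 8 9 1 12 13 7 4)| = 8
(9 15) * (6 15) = (6 15 9) = [0, 1, 2, 3, 4, 5, 15, 7, 8, 6, 10, 11, 12, 13, 14, 9]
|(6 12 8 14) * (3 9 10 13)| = |(3 9 10 13)(6 12 8 14)| = 4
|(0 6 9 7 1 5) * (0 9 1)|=6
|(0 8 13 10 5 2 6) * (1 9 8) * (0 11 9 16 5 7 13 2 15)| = |(0 1 16 5 15)(2 6 11 9 8)(7 13 10)| = 15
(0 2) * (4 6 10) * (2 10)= (0 10 4 6 2)= [10, 1, 0, 3, 6, 5, 2, 7, 8, 9, 4]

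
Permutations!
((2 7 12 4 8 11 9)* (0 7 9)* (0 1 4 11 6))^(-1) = (0 6 8 4 1 11 12 7)(2 9) = [6, 11, 9, 3, 1, 5, 8, 0, 4, 2, 10, 12, 7]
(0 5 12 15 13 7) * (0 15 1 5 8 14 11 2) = [8, 5, 0, 3, 4, 12, 6, 15, 14, 9, 10, 2, 1, 7, 11, 13] = (0 8 14 11 2)(1 5 12)(7 15 13)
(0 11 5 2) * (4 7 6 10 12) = (0 11 5 2)(4 7 6 10 12) = [11, 1, 0, 3, 7, 2, 10, 6, 8, 9, 12, 5, 4]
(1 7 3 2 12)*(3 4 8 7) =(1 3 2 12)(4 8 7) =[0, 3, 12, 2, 8, 5, 6, 4, 7, 9, 10, 11, 1]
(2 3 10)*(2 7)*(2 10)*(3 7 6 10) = (2 7 3)(6 10) = [0, 1, 7, 2, 4, 5, 10, 3, 8, 9, 6]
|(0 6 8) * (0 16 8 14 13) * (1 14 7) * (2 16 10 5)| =30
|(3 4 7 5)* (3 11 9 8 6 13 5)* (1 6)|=|(1 6 13 5 11 9 8)(3 4 7)|=21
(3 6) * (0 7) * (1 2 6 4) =(0 7)(1 2 6 3 4) =[7, 2, 6, 4, 1, 5, 3, 0]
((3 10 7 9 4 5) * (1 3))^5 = (1 4 7 3 5 9 10) = [0, 4, 2, 5, 7, 9, 6, 3, 8, 10, 1]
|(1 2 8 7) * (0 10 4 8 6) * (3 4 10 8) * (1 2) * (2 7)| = |(10)(0 8 2 6)(3 4)| = 4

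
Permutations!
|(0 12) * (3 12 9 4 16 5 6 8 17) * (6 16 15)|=18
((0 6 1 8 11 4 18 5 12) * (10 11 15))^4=(0 15 18 6 10 5 1 11 12 8 4)=[15, 11, 2, 3, 0, 1, 10, 7, 4, 9, 5, 12, 8, 13, 14, 18, 16, 17, 6]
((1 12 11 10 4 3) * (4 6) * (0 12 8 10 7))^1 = (0 12 11 7)(1 8 10 6 4 3) = [12, 8, 2, 1, 3, 5, 4, 0, 10, 9, 6, 7, 11]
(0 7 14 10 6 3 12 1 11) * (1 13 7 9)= (0 9 1 11)(3 12 13 7 14 10 6)= [9, 11, 2, 12, 4, 5, 3, 14, 8, 1, 6, 0, 13, 7, 10]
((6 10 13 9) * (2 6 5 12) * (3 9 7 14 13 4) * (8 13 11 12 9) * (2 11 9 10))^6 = (3 5 7)(4 9 13)(8 10 14) = [0, 1, 2, 5, 9, 7, 6, 3, 10, 13, 14, 11, 12, 4, 8]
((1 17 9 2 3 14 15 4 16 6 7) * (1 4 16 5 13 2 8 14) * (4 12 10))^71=(1 6 2 15 5 8 10 17 7 3 16 13 14 4 9 12)=[0, 6, 15, 16, 9, 8, 2, 3, 10, 12, 17, 11, 1, 14, 4, 5, 13, 7]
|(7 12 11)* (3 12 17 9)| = |(3 12 11 7 17 9)| = 6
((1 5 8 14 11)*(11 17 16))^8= (1 5 8 14 17 16 11)= [0, 5, 2, 3, 4, 8, 6, 7, 14, 9, 10, 1, 12, 13, 17, 15, 11, 16]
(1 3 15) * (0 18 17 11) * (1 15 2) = (0 18 17 11)(1 3 2) = [18, 3, 1, 2, 4, 5, 6, 7, 8, 9, 10, 0, 12, 13, 14, 15, 16, 11, 17]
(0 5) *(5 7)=[7, 1, 2, 3, 4, 0, 6, 5]=(0 7 5)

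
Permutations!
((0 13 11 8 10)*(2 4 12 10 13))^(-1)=(0 10 12 4 2)(8 11 13)=[10, 1, 0, 3, 2, 5, 6, 7, 11, 9, 12, 13, 4, 8]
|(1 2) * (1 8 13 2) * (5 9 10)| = |(2 8 13)(5 9 10)| = 3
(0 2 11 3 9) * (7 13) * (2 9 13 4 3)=(0 9)(2 11)(3 13 7 4)=[9, 1, 11, 13, 3, 5, 6, 4, 8, 0, 10, 2, 12, 7]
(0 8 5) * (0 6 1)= [8, 0, 2, 3, 4, 6, 1, 7, 5]= (0 8 5 6 1)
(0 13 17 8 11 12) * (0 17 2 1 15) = (0 13 2 1 15)(8 11 12 17) = [13, 15, 1, 3, 4, 5, 6, 7, 11, 9, 10, 12, 17, 2, 14, 0, 16, 8]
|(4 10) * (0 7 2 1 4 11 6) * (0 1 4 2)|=6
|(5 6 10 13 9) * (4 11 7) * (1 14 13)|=21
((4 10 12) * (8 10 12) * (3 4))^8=(3 12 4)=[0, 1, 2, 12, 3, 5, 6, 7, 8, 9, 10, 11, 4]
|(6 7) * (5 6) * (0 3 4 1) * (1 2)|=15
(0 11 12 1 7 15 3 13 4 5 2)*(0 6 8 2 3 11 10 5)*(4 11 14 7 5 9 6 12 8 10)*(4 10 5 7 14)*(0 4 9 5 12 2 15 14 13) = [10, 7, 2, 0, 4, 3, 12, 14, 15, 6, 5, 8, 1, 11, 13, 9] = (0 10 5 3)(1 7 14 13 11 8 15 9 6 12)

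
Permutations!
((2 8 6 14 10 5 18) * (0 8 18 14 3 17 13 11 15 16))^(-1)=(0 16 15 11 13 17 3 6 8)(2 18)(5 10 14)=[16, 1, 18, 6, 4, 10, 8, 7, 0, 9, 14, 13, 12, 17, 5, 11, 15, 3, 2]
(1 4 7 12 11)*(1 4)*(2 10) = (2 10)(4 7 12 11) = [0, 1, 10, 3, 7, 5, 6, 12, 8, 9, 2, 4, 11]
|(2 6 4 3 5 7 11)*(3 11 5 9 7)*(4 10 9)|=|(2 6 10 9 7 5 3 4 11)|=9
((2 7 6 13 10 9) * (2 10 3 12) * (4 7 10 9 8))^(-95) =(2 7 12 4 3 8 13 10 6) =[0, 1, 7, 8, 3, 5, 2, 12, 13, 9, 6, 11, 4, 10]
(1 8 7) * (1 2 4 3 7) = [0, 8, 4, 7, 3, 5, 6, 2, 1] = (1 8)(2 4 3 7)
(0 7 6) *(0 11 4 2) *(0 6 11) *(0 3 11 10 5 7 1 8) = (0 1 8)(2 6 3 11 4)(5 7 10) = [1, 8, 6, 11, 2, 7, 3, 10, 0, 9, 5, 4]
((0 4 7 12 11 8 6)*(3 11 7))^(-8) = (12)(0 8 3)(4 6 11) = [8, 1, 2, 0, 6, 5, 11, 7, 3, 9, 10, 4, 12]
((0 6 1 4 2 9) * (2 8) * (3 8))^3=(0 4 2 6 3 9 1 8)=[4, 8, 6, 9, 2, 5, 3, 7, 0, 1]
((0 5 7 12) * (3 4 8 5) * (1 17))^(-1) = (0 12 7 5 8 4 3)(1 17) = [12, 17, 2, 0, 3, 8, 6, 5, 4, 9, 10, 11, 7, 13, 14, 15, 16, 1]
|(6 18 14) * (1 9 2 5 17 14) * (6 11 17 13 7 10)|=|(1 9 2 5 13 7 10 6 18)(11 17 14)|=9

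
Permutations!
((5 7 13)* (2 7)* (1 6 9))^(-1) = (1 9 6)(2 5 13 7) = [0, 9, 5, 3, 4, 13, 1, 2, 8, 6, 10, 11, 12, 7]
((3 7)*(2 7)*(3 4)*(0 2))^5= (7)= [0, 1, 2, 3, 4, 5, 6, 7]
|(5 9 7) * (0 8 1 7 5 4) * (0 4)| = |(0 8 1 7)(5 9)| = 4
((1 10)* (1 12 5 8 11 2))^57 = (1 10 12 5 8 11 2) = [0, 10, 1, 3, 4, 8, 6, 7, 11, 9, 12, 2, 5]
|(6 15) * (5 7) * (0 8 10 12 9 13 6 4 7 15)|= |(0 8 10 12 9 13 6)(4 7 5 15)|= 28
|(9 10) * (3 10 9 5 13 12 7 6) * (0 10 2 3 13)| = |(0 10 5)(2 3)(6 13 12 7)| = 12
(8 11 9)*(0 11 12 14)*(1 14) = (0 11 9 8 12 1 14) = [11, 14, 2, 3, 4, 5, 6, 7, 12, 8, 10, 9, 1, 13, 0]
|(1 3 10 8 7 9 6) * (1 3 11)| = 6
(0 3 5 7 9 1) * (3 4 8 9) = [4, 0, 2, 5, 8, 7, 6, 3, 9, 1] = (0 4 8 9 1)(3 5 7)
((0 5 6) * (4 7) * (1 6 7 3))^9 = (0 7 3 6 5 4 1) = [7, 0, 2, 6, 1, 4, 5, 3]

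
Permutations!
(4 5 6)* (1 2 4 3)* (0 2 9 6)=(0 2 4 5)(1 9 6 3)=[2, 9, 4, 1, 5, 0, 3, 7, 8, 6]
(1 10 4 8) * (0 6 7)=(0 6 7)(1 10 4 8)=[6, 10, 2, 3, 8, 5, 7, 0, 1, 9, 4]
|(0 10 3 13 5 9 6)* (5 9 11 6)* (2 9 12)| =|(0 10 3 13 12 2 9 5 11 6)| =10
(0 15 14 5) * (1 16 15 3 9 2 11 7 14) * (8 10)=(0 3 9 2 11 7 14 5)(1 16 15)(8 10)=[3, 16, 11, 9, 4, 0, 6, 14, 10, 2, 8, 7, 12, 13, 5, 1, 15]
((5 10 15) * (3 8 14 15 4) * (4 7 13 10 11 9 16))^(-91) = [0, 1, 2, 4, 16, 15, 6, 10, 3, 11, 13, 5, 12, 7, 8, 14, 9] = (3 4 16 9 11 5 15 14 8)(7 10 13)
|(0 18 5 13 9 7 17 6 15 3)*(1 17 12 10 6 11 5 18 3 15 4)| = 22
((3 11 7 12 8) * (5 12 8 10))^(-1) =(3 8 7 11)(5 10 12) =[0, 1, 2, 8, 4, 10, 6, 11, 7, 9, 12, 3, 5]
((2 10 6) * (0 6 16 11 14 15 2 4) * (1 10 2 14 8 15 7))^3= (1 11 14 10 8 7 16 15)= [0, 11, 2, 3, 4, 5, 6, 16, 7, 9, 8, 14, 12, 13, 10, 1, 15]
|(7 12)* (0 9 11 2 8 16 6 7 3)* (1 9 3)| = 18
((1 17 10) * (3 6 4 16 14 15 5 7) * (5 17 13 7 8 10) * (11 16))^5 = (1 4 17 13 11 5 7 16 8 3 14 10 6 15) = [0, 4, 2, 14, 17, 7, 15, 16, 3, 9, 6, 5, 12, 11, 10, 1, 8, 13]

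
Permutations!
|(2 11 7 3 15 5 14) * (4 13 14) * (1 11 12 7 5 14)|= |(1 11 5 4 13)(2 12 7 3 15 14)|= 30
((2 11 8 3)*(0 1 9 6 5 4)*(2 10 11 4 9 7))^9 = [4, 0, 7, 10, 2, 5, 6, 1, 3, 9, 11, 8] = (0 4 2 7 1)(3 10 11 8)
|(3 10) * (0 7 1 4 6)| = 10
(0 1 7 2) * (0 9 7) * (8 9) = (0 1)(2 8 9 7) = [1, 0, 8, 3, 4, 5, 6, 2, 9, 7]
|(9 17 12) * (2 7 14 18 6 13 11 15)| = |(2 7 14 18 6 13 11 15)(9 17 12)| = 24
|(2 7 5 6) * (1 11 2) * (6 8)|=7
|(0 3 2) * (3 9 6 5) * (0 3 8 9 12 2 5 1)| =|(0 12 2 3 5 8 9 6 1)| =9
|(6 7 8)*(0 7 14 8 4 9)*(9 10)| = |(0 7 4 10 9)(6 14 8)| = 15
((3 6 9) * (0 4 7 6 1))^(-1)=[1, 3, 2, 9, 0, 5, 7, 4, 8, 6]=(0 1 3 9 6 7 4)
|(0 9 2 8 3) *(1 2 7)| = |(0 9 7 1 2 8 3)| = 7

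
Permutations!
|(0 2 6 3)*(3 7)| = 5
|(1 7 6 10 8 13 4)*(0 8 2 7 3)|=12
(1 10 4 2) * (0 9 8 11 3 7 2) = (0 9 8 11 3 7 2 1 10 4) = [9, 10, 1, 7, 0, 5, 6, 2, 11, 8, 4, 3]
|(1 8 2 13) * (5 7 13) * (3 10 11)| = |(1 8 2 5 7 13)(3 10 11)| = 6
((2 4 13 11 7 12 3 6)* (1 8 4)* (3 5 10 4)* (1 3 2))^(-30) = (4 5 7 13 10 12 11) = [0, 1, 2, 3, 5, 7, 6, 13, 8, 9, 12, 4, 11, 10]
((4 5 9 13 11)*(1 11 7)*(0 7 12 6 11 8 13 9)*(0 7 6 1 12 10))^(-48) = (0 1 4 10 12 11 13 7 6 8 5) = [1, 4, 2, 3, 10, 0, 8, 6, 5, 9, 12, 13, 11, 7]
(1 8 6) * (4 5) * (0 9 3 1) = (0 9 3 1 8 6)(4 5) = [9, 8, 2, 1, 5, 4, 0, 7, 6, 3]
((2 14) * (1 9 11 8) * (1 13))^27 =[0, 11, 14, 3, 4, 5, 6, 7, 1, 8, 10, 13, 12, 9, 2] =(1 11 13 9 8)(2 14)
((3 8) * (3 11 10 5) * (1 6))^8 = (3 10 8 5 11) = [0, 1, 2, 10, 4, 11, 6, 7, 5, 9, 8, 3]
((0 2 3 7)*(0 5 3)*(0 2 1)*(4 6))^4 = (3 7 5) = [0, 1, 2, 7, 4, 3, 6, 5]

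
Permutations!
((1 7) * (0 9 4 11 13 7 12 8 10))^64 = [13, 0, 2, 3, 1, 5, 6, 10, 4, 7, 11, 12, 9, 8] = (0 13 8 4 1)(7 10 11 12 9)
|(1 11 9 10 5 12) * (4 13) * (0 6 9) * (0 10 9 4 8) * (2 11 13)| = |(0 6 4 2 11 10 5 12 1 13 8)| = 11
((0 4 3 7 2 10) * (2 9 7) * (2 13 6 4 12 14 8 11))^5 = (0 2 8 12 10 11 14)(3 13 6 4)(7 9) = [2, 1, 8, 13, 3, 5, 4, 9, 12, 7, 11, 14, 10, 6, 0]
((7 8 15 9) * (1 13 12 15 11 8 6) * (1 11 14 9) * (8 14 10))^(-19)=[0, 13, 2, 3, 4, 5, 11, 6, 10, 7, 8, 14, 15, 12, 9, 1]=(1 13 12 15)(6 11 14 9 7)(8 10)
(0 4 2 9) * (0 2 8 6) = (0 4 8 6)(2 9) = [4, 1, 9, 3, 8, 5, 0, 7, 6, 2]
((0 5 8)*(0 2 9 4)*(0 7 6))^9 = (0 5 8 2 9 4 7 6) = [5, 1, 9, 3, 7, 8, 0, 6, 2, 4]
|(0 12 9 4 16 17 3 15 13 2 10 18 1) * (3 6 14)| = |(0 12 9 4 16 17 6 14 3 15 13 2 10 18 1)| = 15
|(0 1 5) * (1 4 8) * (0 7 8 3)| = |(0 4 3)(1 5 7 8)| = 12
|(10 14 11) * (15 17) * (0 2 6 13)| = 12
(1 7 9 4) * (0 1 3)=(0 1 7 9 4 3)=[1, 7, 2, 0, 3, 5, 6, 9, 8, 4]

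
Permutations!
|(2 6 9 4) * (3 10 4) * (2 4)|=5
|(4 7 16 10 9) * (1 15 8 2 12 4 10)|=8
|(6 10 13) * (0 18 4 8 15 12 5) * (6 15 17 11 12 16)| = |(0 18 4 8 17 11 12 5)(6 10 13 15 16)| = 40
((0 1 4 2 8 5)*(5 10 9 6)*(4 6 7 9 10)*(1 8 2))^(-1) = (10)(0 5 6 1 4 8)(7 9) = [5, 4, 2, 3, 8, 6, 1, 9, 0, 7, 10]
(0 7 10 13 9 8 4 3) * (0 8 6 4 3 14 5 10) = (0 7)(3 8)(4 14 5 10 13 9 6) = [7, 1, 2, 8, 14, 10, 4, 0, 3, 6, 13, 11, 12, 9, 5]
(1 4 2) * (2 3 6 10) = (1 4 3 6 10 2) = [0, 4, 1, 6, 3, 5, 10, 7, 8, 9, 2]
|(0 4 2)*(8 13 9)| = 3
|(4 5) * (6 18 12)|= |(4 5)(6 18 12)|= 6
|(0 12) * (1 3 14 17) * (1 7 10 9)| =14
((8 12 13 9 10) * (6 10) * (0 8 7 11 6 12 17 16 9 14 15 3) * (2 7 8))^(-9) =[8, 1, 17, 10, 4, 5, 12, 16, 14, 0, 13, 9, 2, 7, 11, 6, 3, 15] =(0 8 14 11 9)(2 17 15 6 12)(3 10 13 7 16)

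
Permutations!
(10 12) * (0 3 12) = (0 3 12 10) = [3, 1, 2, 12, 4, 5, 6, 7, 8, 9, 0, 11, 10]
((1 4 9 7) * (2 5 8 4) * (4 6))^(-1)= (1 7 9 4 6 8 5 2)= [0, 7, 1, 3, 6, 2, 8, 9, 5, 4]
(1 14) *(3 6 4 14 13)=[0, 13, 2, 6, 14, 5, 4, 7, 8, 9, 10, 11, 12, 3, 1]=(1 13 3 6 4 14)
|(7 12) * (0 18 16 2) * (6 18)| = 10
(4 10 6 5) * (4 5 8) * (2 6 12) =(2 6 8 4 10 12) =[0, 1, 6, 3, 10, 5, 8, 7, 4, 9, 12, 11, 2]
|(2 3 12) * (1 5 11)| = |(1 5 11)(2 3 12)| = 3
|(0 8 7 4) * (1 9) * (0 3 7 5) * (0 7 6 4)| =|(0 8 5 7)(1 9)(3 6 4)| =12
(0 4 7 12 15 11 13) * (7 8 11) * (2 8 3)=(0 4 3 2 8 11 13)(7 12 15)=[4, 1, 8, 2, 3, 5, 6, 12, 11, 9, 10, 13, 15, 0, 14, 7]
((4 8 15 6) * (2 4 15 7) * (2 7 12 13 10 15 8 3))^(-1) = [0, 1, 3, 4, 2, 5, 15, 7, 6, 9, 13, 11, 8, 12, 14, 10] = (2 3 4)(6 15 10 13 12 8)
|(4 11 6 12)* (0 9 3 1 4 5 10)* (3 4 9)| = 10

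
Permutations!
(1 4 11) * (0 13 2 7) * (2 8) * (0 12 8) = (0 13)(1 4 11)(2 7 12 8) = [13, 4, 7, 3, 11, 5, 6, 12, 2, 9, 10, 1, 8, 0]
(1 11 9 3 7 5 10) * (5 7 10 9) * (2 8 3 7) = (1 11 5 9 7 2 8 3 10) = [0, 11, 8, 10, 4, 9, 6, 2, 3, 7, 1, 5]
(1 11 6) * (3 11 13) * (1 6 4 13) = (3 11 4 13) = [0, 1, 2, 11, 13, 5, 6, 7, 8, 9, 10, 4, 12, 3]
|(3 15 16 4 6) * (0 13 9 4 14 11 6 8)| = 30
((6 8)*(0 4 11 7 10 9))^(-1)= (0 9 10 7 11 4)(6 8)= [9, 1, 2, 3, 0, 5, 8, 11, 6, 10, 7, 4]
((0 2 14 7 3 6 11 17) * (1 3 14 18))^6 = (0 11 3 18)(1 2 17 6) = [11, 2, 17, 18, 4, 5, 1, 7, 8, 9, 10, 3, 12, 13, 14, 15, 16, 6, 0]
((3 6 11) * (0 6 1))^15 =(11) =[0, 1, 2, 3, 4, 5, 6, 7, 8, 9, 10, 11]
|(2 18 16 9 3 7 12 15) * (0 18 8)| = |(0 18 16 9 3 7 12 15 2 8)| = 10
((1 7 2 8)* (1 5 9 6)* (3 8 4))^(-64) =(1 6 9 5 8 3 4 2 7) =[0, 6, 7, 4, 2, 8, 9, 1, 3, 5]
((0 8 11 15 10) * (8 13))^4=(0 15 8)(10 11 13)=[15, 1, 2, 3, 4, 5, 6, 7, 0, 9, 11, 13, 12, 10, 14, 8]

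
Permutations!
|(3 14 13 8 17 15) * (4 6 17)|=8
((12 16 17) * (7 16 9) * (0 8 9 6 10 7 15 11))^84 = [11, 1, 2, 3, 4, 5, 6, 7, 0, 8, 10, 15, 12, 13, 14, 9, 16, 17] = (17)(0 11 15 9 8)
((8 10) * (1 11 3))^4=(1 11 3)=[0, 11, 2, 1, 4, 5, 6, 7, 8, 9, 10, 3]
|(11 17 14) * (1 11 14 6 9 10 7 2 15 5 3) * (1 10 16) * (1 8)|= |(1 11 17 6 9 16 8)(2 15 5 3 10 7)|= 42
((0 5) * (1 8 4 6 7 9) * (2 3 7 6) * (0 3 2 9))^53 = (0 5 3 7)(1 8 4 9) = [5, 8, 2, 7, 9, 3, 6, 0, 4, 1]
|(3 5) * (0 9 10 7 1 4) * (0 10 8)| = |(0 9 8)(1 4 10 7)(3 5)| = 12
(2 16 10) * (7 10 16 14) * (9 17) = [0, 1, 14, 3, 4, 5, 6, 10, 8, 17, 2, 11, 12, 13, 7, 15, 16, 9] = (2 14 7 10)(9 17)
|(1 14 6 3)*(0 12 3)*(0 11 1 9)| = |(0 12 3 9)(1 14 6 11)| = 4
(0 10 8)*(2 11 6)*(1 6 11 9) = (11)(0 10 8)(1 6 2 9) = [10, 6, 9, 3, 4, 5, 2, 7, 0, 1, 8, 11]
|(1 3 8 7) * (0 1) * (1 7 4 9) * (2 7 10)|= 20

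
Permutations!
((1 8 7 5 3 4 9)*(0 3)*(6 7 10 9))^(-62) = [7, 10, 2, 5, 0, 6, 3, 4, 9, 8, 1] = (0 7 4)(1 10)(3 5 6)(8 9)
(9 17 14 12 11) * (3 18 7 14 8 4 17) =[0, 1, 2, 18, 17, 5, 6, 14, 4, 3, 10, 9, 11, 13, 12, 15, 16, 8, 7] =(3 18 7 14 12 11 9)(4 17 8)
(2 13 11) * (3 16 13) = (2 3 16 13 11) = [0, 1, 3, 16, 4, 5, 6, 7, 8, 9, 10, 2, 12, 11, 14, 15, 13]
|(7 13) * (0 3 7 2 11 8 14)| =|(0 3 7 13 2 11 8 14)| =8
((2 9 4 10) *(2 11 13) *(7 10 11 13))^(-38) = (2 7 9 10 4 13 11) = [0, 1, 7, 3, 13, 5, 6, 9, 8, 10, 4, 2, 12, 11]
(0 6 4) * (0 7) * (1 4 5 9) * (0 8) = (0 6 5 9 1 4 7 8) = [6, 4, 2, 3, 7, 9, 5, 8, 0, 1]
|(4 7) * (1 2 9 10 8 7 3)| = 8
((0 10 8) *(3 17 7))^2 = (0 8 10)(3 7 17) = [8, 1, 2, 7, 4, 5, 6, 17, 10, 9, 0, 11, 12, 13, 14, 15, 16, 3]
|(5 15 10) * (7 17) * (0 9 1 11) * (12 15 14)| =20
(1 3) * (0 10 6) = (0 10 6)(1 3) = [10, 3, 2, 1, 4, 5, 0, 7, 8, 9, 6]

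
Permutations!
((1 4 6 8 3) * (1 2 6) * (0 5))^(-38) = (2 8)(3 6) = [0, 1, 8, 6, 4, 5, 3, 7, 2]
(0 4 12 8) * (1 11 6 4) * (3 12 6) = (0 1 11 3 12 8)(4 6) = [1, 11, 2, 12, 6, 5, 4, 7, 0, 9, 10, 3, 8]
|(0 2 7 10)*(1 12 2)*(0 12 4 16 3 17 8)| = |(0 1 4 16 3 17 8)(2 7 10 12)| = 28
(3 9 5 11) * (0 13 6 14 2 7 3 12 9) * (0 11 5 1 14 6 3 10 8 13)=(1 14 2 7 10 8 13 3 11 12 9)=[0, 14, 7, 11, 4, 5, 6, 10, 13, 1, 8, 12, 9, 3, 2]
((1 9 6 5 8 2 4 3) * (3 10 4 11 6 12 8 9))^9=[0, 3, 6, 1, 10, 12, 9, 7, 11, 8, 4, 5, 2]=(1 3)(2 6 9 8 11 5 12)(4 10)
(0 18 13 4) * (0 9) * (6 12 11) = (0 18 13 4 9)(6 12 11) = [18, 1, 2, 3, 9, 5, 12, 7, 8, 0, 10, 6, 11, 4, 14, 15, 16, 17, 13]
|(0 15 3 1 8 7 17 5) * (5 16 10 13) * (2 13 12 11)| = |(0 15 3 1 8 7 17 16 10 12 11 2 13 5)| = 14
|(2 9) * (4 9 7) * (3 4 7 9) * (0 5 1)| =|(0 5 1)(2 9)(3 4)| =6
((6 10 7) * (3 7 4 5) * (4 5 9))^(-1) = (3 5 10 6 7)(4 9) = [0, 1, 2, 5, 9, 10, 7, 3, 8, 4, 6]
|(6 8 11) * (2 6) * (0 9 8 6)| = |(0 9 8 11 2)| = 5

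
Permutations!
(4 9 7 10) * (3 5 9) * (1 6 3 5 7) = [0, 6, 2, 7, 5, 9, 3, 10, 8, 1, 4] = (1 6 3 7 10 4 5 9)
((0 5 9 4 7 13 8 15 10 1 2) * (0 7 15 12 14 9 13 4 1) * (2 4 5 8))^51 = [4, 12, 13, 3, 14, 7, 6, 2, 15, 8, 1, 11, 10, 5, 0, 9] = (0 4 14)(1 12 10)(2 13 5 7)(8 15 9)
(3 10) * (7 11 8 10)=[0, 1, 2, 7, 4, 5, 6, 11, 10, 9, 3, 8]=(3 7 11 8 10)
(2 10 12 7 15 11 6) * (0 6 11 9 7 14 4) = (0 6 2 10 12 14 4)(7 15 9) = [6, 1, 10, 3, 0, 5, 2, 15, 8, 7, 12, 11, 14, 13, 4, 9]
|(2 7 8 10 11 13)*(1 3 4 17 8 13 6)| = 24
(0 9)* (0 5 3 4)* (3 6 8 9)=(0 3 4)(5 6 8 9)=[3, 1, 2, 4, 0, 6, 8, 7, 9, 5]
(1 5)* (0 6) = (0 6)(1 5) = [6, 5, 2, 3, 4, 1, 0]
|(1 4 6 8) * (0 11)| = |(0 11)(1 4 6 8)| = 4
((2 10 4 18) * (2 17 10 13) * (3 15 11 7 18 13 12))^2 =(2 3 11 18 10 13 12 15 7 17 4) =[0, 1, 3, 11, 2, 5, 6, 17, 8, 9, 13, 18, 15, 12, 14, 7, 16, 4, 10]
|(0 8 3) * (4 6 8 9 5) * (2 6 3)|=|(0 9 5 4 3)(2 6 8)|=15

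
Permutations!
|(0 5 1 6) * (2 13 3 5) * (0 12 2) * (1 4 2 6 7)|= |(1 7)(2 13 3 5 4)(6 12)|= 10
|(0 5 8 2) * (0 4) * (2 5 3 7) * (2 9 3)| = |(0 2 4)(3 7 9)(5 8)| = 6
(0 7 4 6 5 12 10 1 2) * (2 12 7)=(0 2)(1 12 10)(4 6 5 7)=[2, 12, 0, 3, 6, 7, 5, 4, 8, 9, 1, 11, 10]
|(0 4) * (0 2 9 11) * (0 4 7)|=|(0 7)(2 9 11 4)|=4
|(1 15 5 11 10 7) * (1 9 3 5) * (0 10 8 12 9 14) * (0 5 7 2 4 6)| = 40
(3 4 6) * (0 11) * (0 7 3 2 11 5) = (0 5)(2 11 7 3 4 6) = [5, 1, 11, 4, 6, 0, 2, 3, 8, 9, 10, 7]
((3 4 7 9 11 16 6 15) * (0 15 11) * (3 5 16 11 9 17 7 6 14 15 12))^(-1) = (0 9 6 4 3 12)(5 15 14 16)(7 17) = [9, 1, 2, 12, 3, 15, 4, 17, 8, 6, 10, 11, 0, 13, 16, 14, 5, 7]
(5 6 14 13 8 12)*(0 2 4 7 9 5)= (0 2 4 7 9 5 6 14 13 8 12)= [2, 1, 4, 3, 7, 6, 14, 9, 12, 5, 10, 11, 0, 8, 13]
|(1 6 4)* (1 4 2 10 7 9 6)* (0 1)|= |(0 1)(2 10 7 9 6)|= 10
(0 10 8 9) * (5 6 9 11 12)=(0 10 8 11 12 5 6 9)=[10, 1, 2, 3, 4, 6, 9, 7, 11, 0, 8, 12, 5]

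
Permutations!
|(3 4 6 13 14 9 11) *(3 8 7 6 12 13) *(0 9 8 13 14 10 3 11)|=10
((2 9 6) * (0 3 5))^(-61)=[5, 1, 6, 0, 4, 3, 9, 7, 8, 2]=(0 5 3)(2 6 9)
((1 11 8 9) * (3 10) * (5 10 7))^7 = [0, 9, 2, 10, 4, 7, 6, 3, 11, 8, 5, 1] = (1 9 8 11)(3 10 5 7)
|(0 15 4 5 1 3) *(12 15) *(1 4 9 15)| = 4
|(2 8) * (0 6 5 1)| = 4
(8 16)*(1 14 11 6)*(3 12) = [0, 14, 2, 12, 4, 5, 1, 7, 16, 9, 10, 6, 3, 13, 11, 15, 8] = (1 14 11 6)(3 12)(8 16)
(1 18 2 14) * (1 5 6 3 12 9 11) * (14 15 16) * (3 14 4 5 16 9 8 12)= [0, 18, 15, 3, 5, 6, 14, 7, 12, 11, 10, 1, 8, 13, 16, 9, 4, 17, 2]= (1 18 2 15 9 11)(4 5 6 14 16)(8 12)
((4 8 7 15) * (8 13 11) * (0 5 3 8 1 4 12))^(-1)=(0 12 15 7 8 3 5)(1 11 13 4)=[12, 11, 2, 5, 1, 0, 6, 8, 3, 9, 10, 13, 15, 4, 14, 7]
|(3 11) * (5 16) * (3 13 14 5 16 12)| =6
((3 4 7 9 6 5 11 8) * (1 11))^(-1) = (1 5 6 9 7 4 3 8 11) = [0, 5, 2, 8, 3, 6, 9, 4, 11, 7, 10, 1]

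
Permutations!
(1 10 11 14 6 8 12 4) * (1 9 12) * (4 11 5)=[0, 10, 2, 3, 9, 4, 8, 7, 1, 12, 5, 14, 11, 13, 6]=(1 10 5 4 9 12 11 14 6 8)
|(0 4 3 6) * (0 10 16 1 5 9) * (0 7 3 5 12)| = |(0 4 5 9 7 3 6 10 16 1 12)| = 11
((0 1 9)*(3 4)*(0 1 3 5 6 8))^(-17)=(0 3 4 5 6 8)(1 9)=[3, 9, 2, 4, 5, 6, 8, 7, 0, 1]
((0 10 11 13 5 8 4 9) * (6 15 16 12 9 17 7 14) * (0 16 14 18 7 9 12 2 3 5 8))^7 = (0 9 11 2 8 5 17 10 16 13 3 4)(6 15 14)(7 18) = [9, 1, 8, 4, 0, 17, 15, 18, 5, 11, 16, 2, 12, 3, 6, 14, 13, 10, 7]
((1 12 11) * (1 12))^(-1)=(11 12)=[0, 1, 2, 3, 4, 5, 6, 7, 8, 9, 10, 12, 11]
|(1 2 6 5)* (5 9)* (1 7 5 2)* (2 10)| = |(2 6 9 10)(5 7)| = 4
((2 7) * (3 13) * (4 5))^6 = [0, 1, 2, 3, 4, 5, 6, 7, 8, 9, 10, 11, 12, 13] = (13)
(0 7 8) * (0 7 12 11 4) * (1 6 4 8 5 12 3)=(0 3 1 6 4)(5 12 11 8 7)=[3, 6, 2, 1, 0, 12, 4, 5, 7, 9, 10, 8, 11]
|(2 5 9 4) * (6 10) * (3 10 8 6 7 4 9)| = |(2 5 3 10 7 4)(6 8)| = 6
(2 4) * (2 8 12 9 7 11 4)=[0, 1, 2, 3, 8, 5, 6, 11, 12, 7, 10, 4, 9]=(4 8 12 9 7 11)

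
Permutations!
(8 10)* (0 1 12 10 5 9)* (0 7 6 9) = [1, 12, 2, 3, 4, 0, 9, 6, 5, 7, 8, 11, 10] = (0 1 12 10 8 5)(6 9 7)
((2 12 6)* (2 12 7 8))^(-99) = (6 12) = [0, 1, 2, 3, 4, 5, 12, 7, 8, 9, 10, 11, 6]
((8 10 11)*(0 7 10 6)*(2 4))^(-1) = (0 6 8 11 10 7)(2 4) = [6, 1, 4, 3, 2, 5, 8, 0, 11, 9, 7, 10]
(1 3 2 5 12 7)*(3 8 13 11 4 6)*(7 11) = (1 8 13 7)(2 5 12 11 4 6 3) = [0, 8, 5, 2, 6, 12, 3, 1, 13, 9, 10, 4, 11, 7]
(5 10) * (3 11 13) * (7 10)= (3 11 13)(5 7 10)= [0, 1, 2, 11, 4, 7, 6, 10, 8, 9, 5, 13, 12, 3]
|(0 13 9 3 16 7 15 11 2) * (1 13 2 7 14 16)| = 12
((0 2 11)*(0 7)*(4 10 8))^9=(0 2 11 7)=[2, 1, 11, 3, 4, 5, 6, 0, 8, 9, 10, 7]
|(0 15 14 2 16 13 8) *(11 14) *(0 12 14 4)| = 12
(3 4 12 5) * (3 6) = (3 4 12 5 6) = [0, 1, 2, 4, 12, 6, 3, 7, 8, 9, 10, 11, 5]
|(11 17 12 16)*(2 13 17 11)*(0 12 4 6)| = 8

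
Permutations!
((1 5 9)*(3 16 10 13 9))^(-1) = [0, 9, 2, 5, 4, 1, 6, 7, 8, 13, 16, 11, 12, 10, 14, 15, 3] = (1 9 13 10 16 3 5)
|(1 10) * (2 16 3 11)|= 4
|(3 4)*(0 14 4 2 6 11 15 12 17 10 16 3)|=9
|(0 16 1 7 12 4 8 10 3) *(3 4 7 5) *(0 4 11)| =|(0 16 1 5 3 4 8 10 11)(7 12)| =18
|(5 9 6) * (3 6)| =4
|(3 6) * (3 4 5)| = 4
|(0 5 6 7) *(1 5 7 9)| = |(0 7)(1 5 6 9)| = 4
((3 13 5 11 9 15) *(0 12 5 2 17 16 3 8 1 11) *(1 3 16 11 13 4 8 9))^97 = (0 12 5)(1 2 11 13 17)(3 4 8)(9 15) = [12, 2, 11, 4, 8, 0, 6, 7, 3, 15, 10, 13, 5, 17, 14, 9, 16, 1]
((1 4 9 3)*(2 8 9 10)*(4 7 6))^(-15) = (1 4 8)(2 3 6)(7 10 9) = [0, 4, 3, 6, 8, 5, 2, 10, 1, 7, 9]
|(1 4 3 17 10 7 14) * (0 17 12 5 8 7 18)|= |(0 17 10 18)(1 4 3 12 5 8 7 14)|= 8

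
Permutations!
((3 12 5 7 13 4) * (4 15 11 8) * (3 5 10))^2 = (3 10 12)(4 7 15 8 5 13 11) = [0, 1, 2, 10, 7, 13, 6, 15, 5, 9, 12, 4, 3, 11, 14, 8]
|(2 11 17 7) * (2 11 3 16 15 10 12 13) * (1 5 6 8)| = 84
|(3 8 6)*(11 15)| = |(3 8 6)(11 15)| = 6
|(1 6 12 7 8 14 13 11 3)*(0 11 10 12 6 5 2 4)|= 42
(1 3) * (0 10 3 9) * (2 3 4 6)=(0 10 4 6 2 3 1 9)=[10, 9, 3, 1, 6, 5, 2, 7, 8, 0, 4]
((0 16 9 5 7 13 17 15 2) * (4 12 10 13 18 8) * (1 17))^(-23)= (0 4 2 8 15 18 17 7 1 5 13 9 10 16 12)= [4, 5, 8, 3, 2, 13, 6, 1, 15, 10, 16, 11, 0, 9, 14, 18, 12, 7, 17]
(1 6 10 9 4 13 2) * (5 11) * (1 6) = [0, 1, 6, 3, 13, 11, 10, 7, 8, 4, 9, 5, 12, 2] = (2 6 10 9 4 13)(5 11)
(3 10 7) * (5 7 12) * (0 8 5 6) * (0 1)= (0 8 5 7 3 10 12 6 1)= [8, 0, 2, 10, 4, 7, 1, 3, 5, 9, 12, 11, 6]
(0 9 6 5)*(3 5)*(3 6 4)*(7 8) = (0 9 4 3 5)(7 8) = [9, 1, 2, 5, 3, 0, 6, 8, 7, 4]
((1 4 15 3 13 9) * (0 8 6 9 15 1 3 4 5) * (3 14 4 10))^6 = (0 1 14 6)(3 15)(4 9 8 5)(10 13) = [1, 14, 2, 15, 9, 4, 0, 7, 5, 8, 13, 11, 12, 10, 6, 3]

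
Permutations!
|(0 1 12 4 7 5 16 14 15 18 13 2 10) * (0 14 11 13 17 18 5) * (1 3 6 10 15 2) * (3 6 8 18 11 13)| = |(0 6 10 14 2 15 5 16 13 1 12 4 7)(3 8 18 17 11)| = 65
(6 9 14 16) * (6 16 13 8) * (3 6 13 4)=(16)(3 6 9 14 4)(8 13)=[0, 1, 2, 6, 3, 5, 9, 7, 13, 14, 10, 11, 12, 8, 4, 15, 16]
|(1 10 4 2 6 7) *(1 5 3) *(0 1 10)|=14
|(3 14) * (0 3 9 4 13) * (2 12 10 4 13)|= |(0 3 14 9 13)(2 12 10 4)|= 20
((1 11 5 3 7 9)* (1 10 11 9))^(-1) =[0, 7, 2, 5, 4, 11, 6, 3, 8, 1, 9, 10] =(1 7 3 5 11 10 9)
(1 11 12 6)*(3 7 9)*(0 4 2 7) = [4, 11, 7, 0, 2, 5, 1, 9, 8, 3, 10, 12, 6] = (0 4 2 7 9 3)(1 11 12 6)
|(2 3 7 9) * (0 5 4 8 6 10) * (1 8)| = 28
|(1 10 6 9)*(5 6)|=5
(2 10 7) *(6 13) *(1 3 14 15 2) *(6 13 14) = (1 3 6 14 15 2 10 7) = [0, 3, 10, 6, 4, 5, 14, 1, 8, 9, 7, 11, 12, 13, 15, 2]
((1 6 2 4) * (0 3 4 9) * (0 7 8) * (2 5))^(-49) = (0 3 4 1 6 5 2 9 7 8) = [3, 6, 9, 4, 1, 2, 5, 8, 0, 7]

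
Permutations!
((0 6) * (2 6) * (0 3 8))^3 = [3, 1, 8, 2, 4, 5, 0, 7, 6] = (0 3 2 8 6)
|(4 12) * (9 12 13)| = 4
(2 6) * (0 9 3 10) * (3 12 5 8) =(0 9 12 5 8 3 10)(2 6) =[9, 1, 6, 10, 4, 8, 2, 7, 3, 12, 0, 11, 5]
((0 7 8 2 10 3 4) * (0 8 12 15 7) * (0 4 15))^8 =(0 12 7 15 3 10 2 8 4) =[12, 1, 8, 10, 0, 5, 6, 15, 4, 9, 2, 11, 7, 13, 14, 3]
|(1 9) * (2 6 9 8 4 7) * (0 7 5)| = |(0 7 2 6 9 1 8 4 5)| = 9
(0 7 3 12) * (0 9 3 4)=(0 7 4)(3 12 9)=[7, 1, 2, 12, 0, 5, 6, 4, 8, 3, 10, 11, 9]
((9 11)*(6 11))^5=(6 9 11)=[0, 1, 2, 3, 4, 5, 9, 7, 8, 11, 10, 6]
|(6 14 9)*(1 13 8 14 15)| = |(1 13 8 14 9 6 15)| = 7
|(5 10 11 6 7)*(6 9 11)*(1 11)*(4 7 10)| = |(1 11 9)(4 7 5)(6 10)| = 6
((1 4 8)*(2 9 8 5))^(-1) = (1 8 9 2 5 4) = [0, 8, 5, 3, 1, 4, 6, 7, 9, 2]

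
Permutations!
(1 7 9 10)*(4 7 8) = (1 8 4 7 9 10) = [0, 8, 2, 3, 7, 5, 6, 9, 4, 10, 1]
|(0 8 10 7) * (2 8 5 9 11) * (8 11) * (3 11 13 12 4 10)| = 12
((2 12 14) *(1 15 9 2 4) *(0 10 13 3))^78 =[13, 15, 12, 10, 1, 5, 6, 7, 8, 2, 3, 11, 14, 0, 4, 9] =(0 13)(1 15 9 2 12 14 4)(3 10)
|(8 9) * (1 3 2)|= 6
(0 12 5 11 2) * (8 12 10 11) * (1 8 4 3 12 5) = (0 10 11 2)(1 8 5 4 3 12) = [10, 8, 0, 12, 3, 4, 6, 7, 5, 9, 11, 2, 1]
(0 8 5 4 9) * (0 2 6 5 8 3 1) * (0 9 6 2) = (0 3 1 9)(4 6 5) = [3, 9, 2, 1, 6, 4, 5, 7, 8, 0]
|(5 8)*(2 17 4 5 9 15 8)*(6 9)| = |(2 17 4 5)(6 9 15 8)| = 4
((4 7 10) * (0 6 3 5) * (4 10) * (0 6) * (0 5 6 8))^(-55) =(10)(0 8 5)(3 6)(4 7) =[8, 1, 2, 6, 7, 0, 3, 4, 5, 9, 10]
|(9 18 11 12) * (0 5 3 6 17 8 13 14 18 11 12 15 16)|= 14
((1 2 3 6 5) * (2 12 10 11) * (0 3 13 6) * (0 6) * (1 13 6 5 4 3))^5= (0 2 13 11 5 10 3 12 4 1 6)= [2, 6, 13, 12, 1, 10, 0, 7, 8, 9, 3, 5, 4, 11]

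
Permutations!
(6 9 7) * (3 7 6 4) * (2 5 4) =(2 5 4 3 7)(6 9) =[0, 1, 5, 7, 3, 4, 9, 2, 8, 6]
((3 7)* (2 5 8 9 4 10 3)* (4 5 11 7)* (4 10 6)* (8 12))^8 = (12)(2 7 11) = [0, 1, 7, 3, 4, 5, 6, 11, 8, 9, 10, 2, 12]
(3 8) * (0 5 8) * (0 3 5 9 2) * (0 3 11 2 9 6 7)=(0 6 7)(2 3 11)(5 8)=[6, 1, 3, 11, 4, 8, 7, 0, 5, 9, 10, 2]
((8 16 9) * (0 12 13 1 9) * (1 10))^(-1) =(0 16 8 9 1 10 13 12) =[16, 10, 2, 3, 4, 5, 6, 7, 9, 1, 13, 11, 0, 12, 14, 15, 8]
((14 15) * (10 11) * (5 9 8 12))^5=[0, 1, 2, 3, 4, 9, 6, 7, 12, 8, 11, 10, 5, 13, 15, 14]=(5 9 8 12)(10 11)(14 15)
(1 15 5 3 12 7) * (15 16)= (1 16 15 5 3 12 7)= [0, 16, 2, 12, 4, 3, 6, 1, 8, 9, 10, 11, 7, 13, 14, 5, 15]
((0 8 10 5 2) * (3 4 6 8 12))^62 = [2, 1, 5, 12, 3, 10, 4, 7, 6, 9, 8, 11, 0] = (0 2 5 10 8 6 4 3 12)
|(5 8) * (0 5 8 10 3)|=|(0 5 10 3)|=4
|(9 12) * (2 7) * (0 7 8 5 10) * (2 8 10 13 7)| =|(0 2 10)(5 13 7 8)(9 12)| =12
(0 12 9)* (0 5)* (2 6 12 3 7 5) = (0 3 7 5)(2 6 12 9) = [3, 1, 6, 7, 4, 0, 12, 5, 8, 2, 10, 11, 9]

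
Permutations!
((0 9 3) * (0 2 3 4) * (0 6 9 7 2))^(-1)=(0 3 2 7)(4 9 6)=[3, 1, 7, 2, 9, 5, 4, 0, 8, 6]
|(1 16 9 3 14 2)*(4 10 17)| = 6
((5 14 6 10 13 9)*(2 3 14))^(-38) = (2 14 10 9)(3 6 13 5) = [0, 1, 14, 6, 4, 3, 13, 7, 8, 2, 9, 11, 12, 5, 10]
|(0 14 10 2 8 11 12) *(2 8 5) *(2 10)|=8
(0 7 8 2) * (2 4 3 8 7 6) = (0 6 2)(3 8 4) = [6, 1, 0, 8, 3, 5, 2, 7, 4]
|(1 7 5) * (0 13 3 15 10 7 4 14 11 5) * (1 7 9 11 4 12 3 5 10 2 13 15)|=6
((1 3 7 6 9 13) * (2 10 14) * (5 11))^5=(1 13 9 6 7 3)(2 14 10)(5 11)=[0, 13, 14, 1, 4, 11, 7, 3, 8, 6, 2, 5, 12, 9, 10]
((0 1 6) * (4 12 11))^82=(0 1 6)(4 12 11)=[1, 6, 2, 3, 12, 5, 0, 7, 8, 9, 10, 4, 11]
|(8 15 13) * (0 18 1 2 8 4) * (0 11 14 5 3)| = 12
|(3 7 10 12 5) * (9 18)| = |(3 7 10 12 5)(9 18)| = 10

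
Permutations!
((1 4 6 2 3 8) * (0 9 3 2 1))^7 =[8, 4, 2, 9, 6, 5, 1, 7, 3, 0] =(0 8 3 9)(1 4 6)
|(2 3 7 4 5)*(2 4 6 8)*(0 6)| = 6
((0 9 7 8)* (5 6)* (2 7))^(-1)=(0 8 7 2 9)(5 6)=[8, 1, 9, 3, 4, 6, 5, 2, 7, 0]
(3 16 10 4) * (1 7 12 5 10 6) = (1 7 12 5 10 4 3 16 6) = [0, 7, 2, 16, 3, 10, 1, 12, 8, 9, 4, 11, 5, 13, 14, 15, 6]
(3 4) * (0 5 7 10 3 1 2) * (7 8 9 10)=(0 5 8 9 10 3 4 1 2)=[5, 2, 0, 4, 1, 8, 6, 7, 9, 10, 3]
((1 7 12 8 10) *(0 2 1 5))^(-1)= [5, 2, 0, 3, 4, 10, 6, 1, 12, 9, 8, 11, 7]= (0 5 10 8 12 7 1 2)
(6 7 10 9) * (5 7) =(5 7 10 9 6) =[0, 1, 2, 3, 4, 7, 5, 10, 8, 6, 9]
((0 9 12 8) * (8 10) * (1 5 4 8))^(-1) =(0 8 4 5 1 10 12 9) =[8, 10, 2, 3, 5, 1, 6, 7, 4, 0, 12, 11, 9]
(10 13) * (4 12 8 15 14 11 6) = [0, 1, 2, 3, 12, 5, 4, 7, 15, 9, 13, 6, 8, 10, 11, 14] = (4 12 8 15 14 11 6)(10 13)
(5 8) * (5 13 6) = [0, 1, 2, 3, 4, 8, 5, 7, 13, 9, 10, 11, 12, 6] = (5 8 13 6)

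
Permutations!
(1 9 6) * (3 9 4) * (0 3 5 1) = (0 3 9 6)(1 4 5) = [3, 4, 2, 9, 5, 1, 0, 7, 8, 6]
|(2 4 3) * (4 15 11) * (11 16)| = |(2 15 16 11 4 3)| = 6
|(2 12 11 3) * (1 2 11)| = |(1 2 12)(3 11)| = 6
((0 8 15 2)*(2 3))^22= (0 15 2 8 3)= [15, 1, 8, 0, 4, 5, 6, 7, 3, 9, 10, 11, 12, 13, 14, 2]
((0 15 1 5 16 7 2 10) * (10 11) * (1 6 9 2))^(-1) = [10, 7, 9, 3, 4, 1, 15, 16, 8, 6, 11, 2, 12, 13, 14, 0, 5] = (0 10 11 2 9 6 15)(1 7 16 5)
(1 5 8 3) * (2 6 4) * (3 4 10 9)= (1 5 8 4 2 6 10 9 3)= [0, 5, 6, 1, 2, 8, 10, 7, 4, 3, 9]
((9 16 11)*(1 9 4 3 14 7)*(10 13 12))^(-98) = [0, 14, 2, 11, 16, 5, 6, 3, 8, 7, 13, 9, 10, 12, 4, 15, 1] = (1 14 4 16)(3 11 9 7)(10 13 12)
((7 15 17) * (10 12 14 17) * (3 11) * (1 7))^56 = (17) = [0, 1, 2, 3, 4, 5, 6, 7, 8, 9, 10, 11, 12, 13, 14, 15, 16, 17]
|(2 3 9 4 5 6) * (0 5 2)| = 12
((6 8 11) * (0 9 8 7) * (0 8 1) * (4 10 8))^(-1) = (0 1 9)(4 7 6 11 8 10) = [1, 9, 2, 3, 7, 5, 11, 6, 10, 0, 4, 8]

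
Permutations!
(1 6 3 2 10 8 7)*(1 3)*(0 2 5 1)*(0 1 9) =(0 2 10 8 7 3 5 9)(1 6) =[2, 6, 10, 5, 4, 9, 1, 3, 7, 0, 8]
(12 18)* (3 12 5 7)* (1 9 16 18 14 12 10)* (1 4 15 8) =(1 9 16 18 5 7 3 10 4 15 8)(12 14) =[0, 9, 2, 10, 15, 7, 6, 3, 1, 16, 4, 11, 14, 13, 12, 8, 18, 17, 5]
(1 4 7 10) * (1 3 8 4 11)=(1 11)(3 8 4 7 10)=[0, 11, 2, 8, 7, 5, 6, 10, 4, 9, 3, 1]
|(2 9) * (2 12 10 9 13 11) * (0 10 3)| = 15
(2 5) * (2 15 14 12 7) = (2 5 15 14 12 7) = [0, 1, 5, 3, 4, 15, 6, 2, 8, 9, 10, 11, 7, 13, 12, 14]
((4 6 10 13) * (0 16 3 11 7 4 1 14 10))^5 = (0 4 11 16 6 7 3)(1 14 10 13) = [4, 14, 2, 0, 11, 5, 7, 3, 8, 9, 13, 16, 12, 1, 10, 15, 6]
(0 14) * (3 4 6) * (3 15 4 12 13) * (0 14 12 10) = [12, 1, 2, 10, 6, 5, 15, 7, 8, 9, 0, 11, 13, 3, 14, 4] = (0 12 13 3 10)(4 6 15)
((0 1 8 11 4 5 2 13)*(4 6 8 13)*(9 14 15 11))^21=(6 14)(8 15)(9 11)=[0, 1, 2, 3, 4, 5, 14, 7, 15, 11, 10, 9, 12, 13, 6, 8]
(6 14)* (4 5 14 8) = (4 5 14 6 8) = [0, 1, 2, 3, 5, 14, 8, 7, 4, 9, 10, 11, 12, 13, 6]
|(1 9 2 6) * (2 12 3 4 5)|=|(1 9 12 3 4 5 2 6)|=8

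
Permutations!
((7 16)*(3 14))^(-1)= [0, 1, 2, 14, 4, 5, 6, 16, 8, 9, 10, 11, 12, 13, 3, 15, 7]= (3 14)(7 16)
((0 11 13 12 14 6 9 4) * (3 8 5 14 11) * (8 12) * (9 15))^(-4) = (0 6 13)(3 15 8)(4 14 11)(5 12 9) = [6, 1, 2, 15, 14, 12, 13, 7, 3, 5, 10, 4, 9, 0, 11, 8]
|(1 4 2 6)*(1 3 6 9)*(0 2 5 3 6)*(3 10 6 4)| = |(0 2 9 1 3)(4 5 10 6)| = 20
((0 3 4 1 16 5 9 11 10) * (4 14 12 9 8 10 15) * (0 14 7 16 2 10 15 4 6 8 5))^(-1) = (0 16 7 3)(1 4 11 9 12 14 10 2)(6 15 8) = [16, 4, 1, 0, 11, 5, 15, 3, 6, 12, 2, 9, 14, 13, 10, 8, 7]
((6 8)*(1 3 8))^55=(1 6 8 3)=[0, 6, 2, 1, 4, 5, 8, 7, 3]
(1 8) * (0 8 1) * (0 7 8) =(7 8) =[0, 1, 2, 3, 4, 5, 6, 8, 7]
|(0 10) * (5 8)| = |(0 10)(5 8)| = 2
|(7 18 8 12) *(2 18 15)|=|(2 18 8 12 7 15)|=6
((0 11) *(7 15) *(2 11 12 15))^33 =[7, 1, 12, 3, 4, 5, 6, 0, 8, 9, 10, 15, 2, 13, 14, 11] =(0 7)(2 12)(11 15)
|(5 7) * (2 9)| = |(2 9)(5 7)| = 2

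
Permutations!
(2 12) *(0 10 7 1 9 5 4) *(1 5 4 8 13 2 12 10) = [1, 9, 10, 3, 0, 8, 6, 5, 13, 4, 7, 11, 12, 2] = (0 1 9 4)(2 10 7 5 8 13)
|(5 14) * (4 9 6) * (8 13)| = |(4 9 6)(5 14)(8 13)| = 6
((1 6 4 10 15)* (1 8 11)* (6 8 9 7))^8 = (1 11 8)(4 15 7)(6 10 9) = [0, 11, 2, 3, 15, 5, 10, 4, 1, 6, 9, 8, 12, 13, 14, 7]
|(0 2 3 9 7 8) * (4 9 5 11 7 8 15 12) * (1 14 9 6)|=14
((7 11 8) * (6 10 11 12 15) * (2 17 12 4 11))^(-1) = (2 10 6 15 12 17)(4 7 8 11) = [0, 1, 10, 3, 7, 5, 15, 8, 11, 9, 6, 4, 17, 13, 14, 12, 16, 2]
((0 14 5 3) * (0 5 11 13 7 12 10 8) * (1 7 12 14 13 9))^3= (0 10 13 8 12)(1 11 7 9 14)(3 5)= [10, 11, 2, 5, 4, 3, 6, 9, 12, 14, 13, 7, 0, 8, 1]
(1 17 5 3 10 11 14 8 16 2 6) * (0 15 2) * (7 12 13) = [15, 17, 6, 10, 4, 3, 1, 12, 16, 9, 11, 14, 13, 7, 8, 2, 0, 5] = (0 15 2 6 1 17 5 3 10 11 14 8 16)(7 12 13)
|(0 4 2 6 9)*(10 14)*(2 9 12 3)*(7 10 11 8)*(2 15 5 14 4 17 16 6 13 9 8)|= 52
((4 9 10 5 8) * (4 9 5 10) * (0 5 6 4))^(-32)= (10)= [0, 1, 2, 3, 4, 5, 6, 7, 8, 9, 10]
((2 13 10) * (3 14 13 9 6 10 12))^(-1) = (2 10 6 9)(3 12 13 14) = [0, 1, 10, 12, 4, 5, 9, 7, 8, 2, 6, 11, 13, 14, 3]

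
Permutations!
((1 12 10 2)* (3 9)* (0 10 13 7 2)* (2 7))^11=[10, 2, 13, 9, 4, 5, 6, 7, 8, 3, 0, 11, 1, 12]=(0 10)(1 2 13 12)(3 9)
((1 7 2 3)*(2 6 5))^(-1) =[0, 3, 5, 2, 4, 6, 7, 1] =(1 3 2 5 6 7)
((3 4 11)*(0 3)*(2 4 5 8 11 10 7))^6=[3, 1, 10, 5, 7, 8, 6, 4, 11, 9, 2, 0]=(0 3 5 8 11)(2 10)(4 7)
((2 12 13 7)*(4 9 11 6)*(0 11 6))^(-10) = [0, 1, 13, 3, 6, 5, 9, 12, 8, 4, 10, 11, 7, 2] = (2 13)(4 6 9)(7 12)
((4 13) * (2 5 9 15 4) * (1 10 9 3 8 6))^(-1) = (1 6 8 3 5 2 13 4 15 9 10) = [0, 6, 13, 5, 15, 2, 8, 7, 3, 10, 1, 11, 12, 4, 14, 9]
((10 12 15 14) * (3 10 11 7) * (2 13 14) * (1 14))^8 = [0, 2, 12, 11, 4, 5, 6, 14, 8, 9, 7, 1, 3, 15, 13, 10] = (1 2 12 3 11)(7 14 13 15 10)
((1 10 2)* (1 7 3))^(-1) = (1 3 7 2 10) = [0, 3, 10, 7, 4, 5, 6, 2, 8, 9, 1]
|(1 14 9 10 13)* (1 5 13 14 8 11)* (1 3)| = 12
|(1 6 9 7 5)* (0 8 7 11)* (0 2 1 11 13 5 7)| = |(0 8)(1 6 9 13 5 11 2)| = 14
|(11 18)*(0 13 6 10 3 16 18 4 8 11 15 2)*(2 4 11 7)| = 12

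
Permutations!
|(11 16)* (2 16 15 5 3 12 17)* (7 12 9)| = |(2 16 11 15 5 3 9 7 12 17)| = 10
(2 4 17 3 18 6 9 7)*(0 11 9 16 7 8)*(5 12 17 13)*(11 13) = (0 13 5 12 17 3 18 6 16 7 2 4 11 9 8) = [13, 1, 4, 18, 11, 12, 16, 2, 0, 8, 10, 9, 17, 5, 14, 15, 7, 3, 6]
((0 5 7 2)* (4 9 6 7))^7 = (9) = [0, 1, 2, 3, 4, 5, 6, 7, 8, 9]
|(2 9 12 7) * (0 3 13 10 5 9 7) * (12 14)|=|(0 3 13 10 5 9 14 12)(2 7)|=8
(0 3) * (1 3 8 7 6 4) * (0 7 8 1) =(8)(0 1 3 7 6 4) =[1, 3, 2, 7, 0, 5, 4, 6, 8]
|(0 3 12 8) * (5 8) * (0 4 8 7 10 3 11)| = |(0 11)(3 12 5 7 10)(4 8)| = 10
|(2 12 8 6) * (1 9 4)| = |(1 9 4)(2 12 8 6)| = 12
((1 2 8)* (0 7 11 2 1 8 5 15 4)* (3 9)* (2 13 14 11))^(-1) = [4, 1, 7, 9, 15, 2, 6, 0, 8, 3, 10, 14, 12, 11, 13, 5] = (0 4 15 5 2 7)(3 9)(11 14 13)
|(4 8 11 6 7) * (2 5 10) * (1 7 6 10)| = 8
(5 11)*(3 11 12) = (3 11 5 12) = [0, 1, 2, 11, 4, 12, 6, 7, 8, 9, 10, 5, 3]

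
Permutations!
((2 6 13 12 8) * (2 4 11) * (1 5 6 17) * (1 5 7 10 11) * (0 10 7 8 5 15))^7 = [10, 8, 17, 3, 1, 12, 5, 7, 4, 9, 11, 2, 13, 6, 14, 0, 16, 15] = (0 10 11 2 17 15)(1 8 4)(5 12 13 6)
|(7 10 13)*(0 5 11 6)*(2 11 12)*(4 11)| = 21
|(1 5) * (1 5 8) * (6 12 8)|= |(1 6 12 8)|= 4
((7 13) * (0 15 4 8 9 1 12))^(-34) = (0 15 4 8 9 1 12) = [15, 12, 2, 3, 8, 5, 6, 7, 9, 1, 10, 11, 0, 13, 14, 4]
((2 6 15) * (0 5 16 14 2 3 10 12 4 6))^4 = (0 2 14 16 5)(3 6 12)(4 10 15) = [2, 1, 14, 6, 10, 0, 12, 7, 8, 9, 15, 11, 3, 13, 16, 4, 5]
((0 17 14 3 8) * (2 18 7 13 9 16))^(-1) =[8, 1, 16, 14, 4, 5, 6, 18, 3, 13, 10, 11, 12, 7, 17, 15, 9, 0, 2] =(0 8 3 14 17)(2 16 9 13 7 18)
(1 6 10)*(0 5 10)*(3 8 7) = (0 5 10 1 6)(3 8 7) = [5, 6, 2, 8, 4, 10, 0, 3, 7, 9, 1]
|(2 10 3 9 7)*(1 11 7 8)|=|(1 11 7 2 10 3 9 8)|=8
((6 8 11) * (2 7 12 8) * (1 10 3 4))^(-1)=(1 4 3 10)(2 6 11 8 12 7)=[0, 4, 6, 10, 3, 5, 11, 2, 12, 9, 1, 8, 7]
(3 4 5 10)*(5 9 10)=(3 4 9 10)=[0, 1, 2, 4, 9, 5, 6, 7, 8, 10, 3]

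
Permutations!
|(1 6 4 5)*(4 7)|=5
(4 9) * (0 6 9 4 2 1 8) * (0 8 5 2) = (0 6 9)(1 5 2) = [6, 5, 1, 3, 4, 2, 9, 7, 8, 0]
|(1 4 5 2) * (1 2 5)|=|(5)(1 4)|=2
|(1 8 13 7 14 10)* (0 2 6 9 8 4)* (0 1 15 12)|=22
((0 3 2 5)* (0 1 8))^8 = (0 2 1)(3 5 8) = [2, 0, 1, 5, 4, 8, 6, 7, 3]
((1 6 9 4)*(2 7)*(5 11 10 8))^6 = (1 9)(4 6)(5 10)(8 11) = [0, 9, 2, 3, 6, 10, 4, 7, 11, 1, 5, 8]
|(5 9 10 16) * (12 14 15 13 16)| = |(5 9 10 12 14 15 13 16)| = 8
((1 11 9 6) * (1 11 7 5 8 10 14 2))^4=(1 10 7 14 5 2 8)(6 11 9)=[0, 10, 8, 3, 4, 2, 11, 14, 1, 6, 7, 9, 12, 13, 5]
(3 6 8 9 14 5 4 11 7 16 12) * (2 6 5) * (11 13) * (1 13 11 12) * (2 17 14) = (1 13 12 3 5 4 11 7 16)(2 6 8 9)(14 17) = [0, 13, 6, 5, 11, 4, 8, 16, 9, 2, 10, 7, 3, 12, 17, 15, 1, 14]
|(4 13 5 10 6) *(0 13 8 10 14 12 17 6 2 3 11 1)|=14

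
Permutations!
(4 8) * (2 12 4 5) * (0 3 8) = (0 3 8 5 2 12 4) = [3, 1, 12, 8, 0, 2, 6, 7, 5, 9, 10, 11, 4]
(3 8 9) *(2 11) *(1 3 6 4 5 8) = [0, 3, 11, 1, 5, 8, 4, 7, 9, 6, 10, 2] = (1 3)(2 11)(4 5 8 9 6)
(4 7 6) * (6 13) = [0, 1, 2, 3, 7, 5, 4, 13, 8, 9, 10, 11, 12, 6] = (4 7 13 6)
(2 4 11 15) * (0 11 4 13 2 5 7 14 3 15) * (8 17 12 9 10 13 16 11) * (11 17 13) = (0 8 13 2 16 17 12 9 10 11)(3 15 5 7 14) = [8, 1, 16, 15, 4, 7, 6, 14, 13, 10, 11, 0, 9, 2, 3, 5, 17, 12]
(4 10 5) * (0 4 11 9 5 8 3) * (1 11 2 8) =[4, 11, 8, 0, 10, 2, 6, 7, 3, 5, 1, 9] =(0 4 10 1 11 9 5 2 8 3)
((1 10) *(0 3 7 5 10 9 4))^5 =(0 1 7 4 10 3 9 5) =[1, 7, 2, 9, 10, 0, 6, 4, 8, 5, 3]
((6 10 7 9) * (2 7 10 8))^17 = [0, 1, 9, 3, 4, 5, 2, 6, 7, 8, 10] = (10)(2 9 8 7 6)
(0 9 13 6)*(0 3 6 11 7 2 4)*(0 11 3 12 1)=(0 9 13 3 6 12 1)(2 4 11 7)=[9, 0, 4, 6, 11, 5, 12, 2, 8, 13, 10, 7, 1, 3]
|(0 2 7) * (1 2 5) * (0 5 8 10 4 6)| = 20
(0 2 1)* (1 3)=(0 2 3 1)=[2, 0, 3, 1]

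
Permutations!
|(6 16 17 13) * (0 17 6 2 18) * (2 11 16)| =|(0 17 13 11 16 6 2 18)| =8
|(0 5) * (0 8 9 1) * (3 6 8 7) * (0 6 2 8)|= 9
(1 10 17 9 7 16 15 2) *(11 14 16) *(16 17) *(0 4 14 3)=(0 4 14 17 9 7 11 3)(1 10 16 15 2)=[4, 10, 1, 0, 14, 5, 6, 11, 8, 7, 16, 3, 12, 13, 17, 2, 15, 9]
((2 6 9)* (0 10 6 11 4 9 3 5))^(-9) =(0 10 6 3 5)(2 9 4 11) =[10, 1, 9, 5, 11, 0, 3, 7, 8, 4, 6, 2]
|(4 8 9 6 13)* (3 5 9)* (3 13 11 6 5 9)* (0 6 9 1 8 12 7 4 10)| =30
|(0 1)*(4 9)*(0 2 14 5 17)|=6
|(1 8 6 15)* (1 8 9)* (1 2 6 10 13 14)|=|(1 9 2 6 15 8 10 13 14)|=9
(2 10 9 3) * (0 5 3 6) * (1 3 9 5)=(0 1 3 2 10 5 9 6)=[1, 3, 10, 2, 4, 9, 0, 7, 8, 6, 5]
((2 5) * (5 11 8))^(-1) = (2 5 8 11) = [0, 1, 5, 3, 4, 8, 6, 7, 11, 9, 10, 2]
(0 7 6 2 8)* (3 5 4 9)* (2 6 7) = [2, 1, 8, 5, 9, 4, 6, 7, 0, 3] = (0 2 8)(3 5 4 9)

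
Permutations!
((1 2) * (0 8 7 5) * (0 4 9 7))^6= (4 7)(5 9)= [0, 1, 2, 3, 7, 9, 6, 4, 8, 5]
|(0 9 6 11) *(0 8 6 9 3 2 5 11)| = |(0 3 2 5 11 8 6)| = 7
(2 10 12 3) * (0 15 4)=(0 15 4)(2 10 12 3)=[15, 1, 10, 2, 0, 5, 6, 7, 8, 9, 12, 11, 3, 13, 14, 4]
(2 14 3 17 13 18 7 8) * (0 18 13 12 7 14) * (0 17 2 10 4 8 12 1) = (0 18 14 3 2 17 1)(4 8 10)(7 12) = [18, 0, 17, 2, 8, 5, 6, 12, 10, 9, 4, 11, 7, 13, 3, 15, 16, 1, 14]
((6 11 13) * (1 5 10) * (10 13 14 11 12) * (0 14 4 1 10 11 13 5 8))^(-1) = (0 8 1 4 11 12 6 13 14) = [8, 4, 2, 3, 11, 5, 13, 7, 1, 9, 10, 12, 6, 14, 0]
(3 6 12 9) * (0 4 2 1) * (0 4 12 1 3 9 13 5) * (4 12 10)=(0 10 4 2 3 6 1 12 13 5)=[10, 12, 3, 6, 2, 0, 1, 7, 8, 9, 4, 11, 13, 5]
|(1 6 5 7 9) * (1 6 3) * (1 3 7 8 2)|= |(1 7 9 6 5 8 2)|= 7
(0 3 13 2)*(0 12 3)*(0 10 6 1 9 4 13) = (0 10 6 1 9 4 13 2 12 3) = [10, 9, 12, 0, 13, 5, 1, 7, 8, 4, 6, 11, 3, 2]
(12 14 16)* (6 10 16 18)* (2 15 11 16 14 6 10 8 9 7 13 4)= (2 15 11 16 12 6 8 9 7 13 4)(10 14 18)= [0, 1, 15, 3, 2, 5, 8, 13, 9, 7, 14, 16, 6, 4, 18, 11, 12, 17, 10]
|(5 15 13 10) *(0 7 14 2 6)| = 20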